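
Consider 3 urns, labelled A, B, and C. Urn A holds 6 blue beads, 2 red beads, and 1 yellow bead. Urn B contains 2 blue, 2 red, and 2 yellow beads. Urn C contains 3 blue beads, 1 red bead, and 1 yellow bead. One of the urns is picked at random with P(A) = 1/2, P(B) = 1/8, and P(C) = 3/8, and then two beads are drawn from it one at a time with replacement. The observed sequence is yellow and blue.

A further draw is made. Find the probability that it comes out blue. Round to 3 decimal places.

0.587

Under each hypothesis, the probability of the observed sequence is: P(data | urn A) = (1/9)(6/9) = 0.074074; P(data | urn B) = (2/6)(2/6) = 0.11111; P(data | urn C) = (1/5)(3/5) = 0.12.
The prior-weighted likelihoods are 1/2 · 0.074074 = 0.037037, 1/8 · 0.11111 = 0.013889, 3/8 · 0.12 = 0.045; summing to 0.095926.
The posterior is then P(urn A | data) = 0.3861, P(urn B | data) = 0.14479, P(urn C | data) = 0.46911.
The predictive probability is P(blue next | data) = (2/3)(0.3861) + (1/3)(0.14479) + (3/5)(0.46911) = 0.58713.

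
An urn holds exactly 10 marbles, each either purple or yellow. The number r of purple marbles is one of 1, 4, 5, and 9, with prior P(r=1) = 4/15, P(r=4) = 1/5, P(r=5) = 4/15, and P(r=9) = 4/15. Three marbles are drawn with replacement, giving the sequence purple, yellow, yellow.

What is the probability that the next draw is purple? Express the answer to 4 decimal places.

0.3774

Compute the likelihood of the observed sequence for each case: P(data | r = 1) = (1/10)(9/10)(9/10) = 0.081; P(data | r = 4) = (4/10)(6/10)(6/10) = 0.144; P(data | r = 5) = (5/10)(5/10)(5/10) = 0.125; P(data | r = 9) = (9/10)(1/10)(1/10) = 0.009.
Multiplying each by its prior: 4/15 · 0.081 = 0.0216, 1/5 · 0.144 = 0.0288, 4/15 · 0.125 = 0.033333, 4/15 · 0.009 = 0.0024; these sum to 0.086133.
The posterior is then P(r = 1 | data) = 0.25077, P(r = 4 | data) = 0.33437, P(r = 5 | data) = 0.387, P(r = 9 | data) = 0.027864.
The predictive probability is P(purple next | data) = (1/10)(0.25077) + (2/5)(0.33437) + (1/2)(0.387) + (9/10)(0.027864) = 0.3774.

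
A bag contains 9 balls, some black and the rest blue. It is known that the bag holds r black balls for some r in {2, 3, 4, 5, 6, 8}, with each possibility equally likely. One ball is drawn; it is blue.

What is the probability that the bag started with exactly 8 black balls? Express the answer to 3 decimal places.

The likelihood of this draw under each hypothesis: P(data | r = 2) = (7/9) = 7/9; P(data | r = 3) = (6/9) = 2/3; P(data | r = 4) = (5/9) = 5/9; P(data | r = 5) = (4/9) = 4/9; P(data | r = 6) = (3/9) = 1/3; P(data | r = 8) = (1/9) = 1/9.
The prior-weighted likelihoods are 1/6 · 7/9 = 7/54, 1/6 · 2/3 = 1/9, 1/6 · 5/9 = 5/54, 1/6 · 4/9 = 2/27, 1/6 · 1/3 = 1/18, 1/6 · 1/9 = 1/54; with total 13/27.
So P(r = 8 | data) = (1/54) / (13/27) = 1/26.

0.038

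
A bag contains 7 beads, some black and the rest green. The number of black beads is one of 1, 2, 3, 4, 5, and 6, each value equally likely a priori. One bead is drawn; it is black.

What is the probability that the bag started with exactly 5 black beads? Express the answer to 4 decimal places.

For each hypothesis, P(data | H) works out to: P(data | r = 1) = (1/7) = 1/7; P(data | r = 2) = (2/7) = 2/7; P(data | r = 3) = (3/7) = 3/7; P(data | r = 4) = (4/7) = 4/7; P(data | r = 5) = (5/7) = 5/7; P(data | r = 6) = (6/7) = 6/7.
The prior-weighted likelihoods are 1/6 · 1/7 = 1/42, 1/6 · 2/7 = 1/21, 1/6 · 3/7 = 1/14, 1/6 · 4/7 = 2/21, 1/6 · 5/7 = 5/42, 1/6 · 6/7 = 1/7; summing to 1/2.
Hence P(r = 5 | data) = (5/42) / (1/2) = 5/21.

0.2381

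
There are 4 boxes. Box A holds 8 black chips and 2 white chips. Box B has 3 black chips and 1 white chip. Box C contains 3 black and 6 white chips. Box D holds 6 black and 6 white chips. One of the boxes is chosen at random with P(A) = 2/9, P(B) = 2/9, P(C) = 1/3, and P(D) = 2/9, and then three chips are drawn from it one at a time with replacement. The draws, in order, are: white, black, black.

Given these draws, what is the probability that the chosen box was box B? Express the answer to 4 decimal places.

0.2786

Compute the likelihood of the observed sequence for each case: P(data | box A) = (2/10)(8/10)(8/10) = 0.128; P(data | box B) = (1/4)(3/4)(3/4) = 0.14062; P(data | box C) = (6/9)(3/9)(3/9) = 0.074074; P(data | box D) = (6/12)(6/12)(6/12) = 0.125.
Weighting by the prior gives 2/9 · 0.128 = 0.028444, 2/9 · 0.14062 = 0.03125, 1/3 · 0.074074 = 0.024691, 2/9 · 0.125 = 0.027778; with total 0.11216.
Therefore the posterior P(box B | data) = (0.03125) / (0.11216) = 0.27861.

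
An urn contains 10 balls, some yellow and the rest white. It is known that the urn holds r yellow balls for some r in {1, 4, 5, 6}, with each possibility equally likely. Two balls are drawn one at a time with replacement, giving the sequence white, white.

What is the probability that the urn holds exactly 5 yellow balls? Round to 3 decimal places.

0.158

The likelihood of the observed sequence under each hypothesis: P(data | r = 1) = (9/10)(9/10) = 81/100; P(data | r = 4) = (6/10)(6/10) = 9/25; P(data | r = 5) = (5/10)(5/10) = 1/4; P(data | r = 6) = (4/10)(4/10) = 4/25.
The prior-weighted likelihoods are 1/4 · 81/100 = 81/400, 1/4 · 9/25 = 9/100, 1/4 · 1/4 = 1/16, 1/4 · 4/25 = 1/25; with total 79/200.
Therefore the posterior P(r = 5 | data) = (1/16) / (79/200) = 25/158.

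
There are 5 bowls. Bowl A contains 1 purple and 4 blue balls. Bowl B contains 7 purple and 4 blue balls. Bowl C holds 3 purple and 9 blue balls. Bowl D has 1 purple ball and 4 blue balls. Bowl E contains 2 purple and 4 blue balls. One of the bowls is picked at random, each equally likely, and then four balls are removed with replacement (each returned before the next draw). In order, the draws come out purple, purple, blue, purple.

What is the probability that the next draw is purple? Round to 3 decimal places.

0.513

Under each hypothesis, the probability of the observed sequence is: P(data | bowl A) = (1/5)(1/5)(4/5)(1/5) = 0.0064; P(data | bowl B) = (7/11)(7/11)(4/11)(7/11) = 0.093709; P(data | bowl C) = (3/12)(3/12)(9/12)(3/12) = 0.011719; P(data | bowl D) = (1/5)(1/5)(4/5)(1/5) = 0.0064; P(data | bowl E) = (2/6)(2/6)(4/6)(2/6) = 0.024691.
Multiplying each by its prior: 1/5 · 0.0064 = 0.00128, 1/5 · 0.093709 = 0.018742, 1/5 · 0.011719 = 0.0023437, 1/5 · 0.0064 = 0.00128, 1/5 · 0.024691 = 0.0049383; summing to 0.028584.
Dividing through by the total gives posterior P(bowl A | data) = 0.04478, P(bowl B | data) = 0.65568, P(bowl C | data) = 0.081995, P(bowl D | data) = 0.04478, P(bowl E | data) = 0.17276.
So P(purple next | data) = Σ P(purple next | H) P(H | data) = (1/5)(0.04478) + (7/11)(0.65568) + (1/4)(0.081995) + (1/5)(0.04478) + (1/3)(0.17276) = 0.51325.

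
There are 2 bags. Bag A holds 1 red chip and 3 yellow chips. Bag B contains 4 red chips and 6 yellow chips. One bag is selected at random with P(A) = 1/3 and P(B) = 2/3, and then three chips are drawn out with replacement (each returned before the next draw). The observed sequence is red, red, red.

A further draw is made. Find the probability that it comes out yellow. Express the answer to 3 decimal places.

0.616

For each hypothesis, P(data | H) works out to: P(data | bag A) = (1/4)(1/4)(1/4) = 0.015625; P(data | bag B) = (4/10)(4/10)(4/10) = 0.064.
Multiplying each by its prior: 1/3 · 0.015625 = 0.0052083, 2/3 · 0.064 = 0.042667; with total 0.047875.
Dividing through by the total gives posterior P(bag A | data) = 0.10879, P(bag B | data) = 0.89121.
Averaging over the posterior, P(yellow next | data) = (3/4)(0.10879) + (3/5)(0.89121) = 0.61632.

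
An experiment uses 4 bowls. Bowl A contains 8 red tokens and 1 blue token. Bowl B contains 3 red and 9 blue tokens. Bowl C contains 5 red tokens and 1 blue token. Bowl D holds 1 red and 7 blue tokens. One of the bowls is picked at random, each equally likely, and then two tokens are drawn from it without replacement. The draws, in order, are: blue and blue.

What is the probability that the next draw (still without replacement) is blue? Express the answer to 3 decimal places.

The likelihood of the observed sequence under each hypothesis: P(data | bowl A) = (1/9)(0/8) = 0; P(data | bowl B) = (9/12)(8/11) = 6/11; P(data | bowl C) = (1/6)(0/5) = 0; P(data | bowl D) = (7/8)(6/7) = 3/4.
Weighting by the prior gives 1/4 · 0 = 0, 1/4 · 6/11 = 3/22, 1/4 · 0 = 0, 1/4 · 3/4 = 3/16; summing to 57/176.
The posterior is then P(bowl A | data) = 0, P(bowl B | data) = 8/19, P(bowl C | data) = 0, P(bowl D | data) = 11/19.
The predictive probability is P(blue next | data) = (7/10)(8/19) + (5/6)(11/19) = 443/570.

0.777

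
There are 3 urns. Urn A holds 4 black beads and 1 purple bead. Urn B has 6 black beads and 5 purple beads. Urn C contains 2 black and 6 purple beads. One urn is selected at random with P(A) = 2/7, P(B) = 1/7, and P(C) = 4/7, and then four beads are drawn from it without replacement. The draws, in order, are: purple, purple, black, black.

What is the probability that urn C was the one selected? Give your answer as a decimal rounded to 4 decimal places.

0.6535

For each hypothesis, P(data | H) works out to: P(data | urn A) = (1/5)(0/4) = 0; P(data | urn B) = (5/11)(4/10)(6/9)(5/8) = 0.075758; P(data | urn C) = (6/8)(5/7)(2/6)(1/5) = 0.035714.
The prior-weighted likelihoods are 2/7 · 0 = 0, 1/7 · 0.075758 = 0.010823, 4/7 · 0.035714 = 0.020408; with total 0.031231.
Hence P(urn C | data) = (0.020408) / (0.031231) = 0.65347.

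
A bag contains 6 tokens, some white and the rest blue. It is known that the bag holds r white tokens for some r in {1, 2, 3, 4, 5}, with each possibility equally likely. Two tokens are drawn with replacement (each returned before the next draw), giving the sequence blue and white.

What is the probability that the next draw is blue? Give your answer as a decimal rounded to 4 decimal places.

The likelihood of the observed sequence under each hypothesis: P(data | r = 1) = (5/6)(1/6) = 5/36; P(data | r = 2) = (4/6)(2/6) = 2/9; P(data | r = 3) = (3/6)(3/6) = 1/4; P(data | r = 4) = (2/6)(4/6) = 2/9; P(data | r = 5) = (1/6)(5/6) = 5/36.
Multiplying each by its prior: 1/5 · 5/36 = 1/36, 1/5 · 2/9 = 2/45, 1/5 · 1/4 = 1/20, 1/5 · 2/9 = 2/45, 1/5 · 5/36 = 1/36; summing to 7/36.
Normalising, the posterior is P(r = 1 | data) = 1/7, P(r = 2 | data) = 8/35, P(r = 3 | data) = 9/35, P(r = 4 | data) = 8/35, P(r = 5 | data) = 1/7.
Averaging over the posterior, P(blue next | data) = (5/6)(1/7) + (2/3)(8/35) + (1/2)(9/35) + (1/3)(8/35) + (1/6)(1/7) = 1/2.

0.5000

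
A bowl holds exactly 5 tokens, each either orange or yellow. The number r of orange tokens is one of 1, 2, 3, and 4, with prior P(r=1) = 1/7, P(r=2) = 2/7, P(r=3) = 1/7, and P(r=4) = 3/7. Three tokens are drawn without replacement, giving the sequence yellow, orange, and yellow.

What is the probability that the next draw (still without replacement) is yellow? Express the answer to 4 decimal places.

For each hypothesis, P(data | H) works out to: P(data | r = 1) = (4/5)(1/4)(3/3) = 1/5; P(data | r = 2) = (3/5)(2/4)(2/3) = 1/5; P(data | r = 3) = (2/5)(3/4)(1/3) = 1/10; P(data | r = 4) = (1/5)(4/4)(0/3) = 0.
Multiplying each by its prior: 1/7 · 1/5 = 1/35, 2/7 · 1/5 = 2/35, 1/7 · 1/10 = 1/70, 3/7 · 0 = 0; summing to 1/10.
Dividing through by the total gives posterior P(r = 1 | data) = 2/7, P(r = 2 | data) = 4/7, P(r = 3 | data) = 1/7, P(r = 4 | data) = 0.
So P(yellow next | data) = Σ P(yellow next | H) P(H | data) = (1)(2/7) + (1/2)(4/7) + (0)(1/7) = 4/7.

0.5714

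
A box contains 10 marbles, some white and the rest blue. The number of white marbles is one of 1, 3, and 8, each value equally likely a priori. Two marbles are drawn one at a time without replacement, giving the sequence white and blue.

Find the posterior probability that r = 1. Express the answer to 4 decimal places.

0.1957

The likelihood of the observed sequence under each hypothesis: P(data | r = 1) = (1/10)(9/9) = 1/10; P(data | r = 3) = (3/10)(7/9) = 7/30; P(data | r = 8) = (8/10)(2/9) = 8/45.
Weighting by the prior gives 1/3 · 1/10 = 1/30, 1/3 · 7/30 = 7/90, 1/3 · 8/45 = 8/135; with total 23/135.
Therefore the posterior P(r = 1 | data) = (1/30) / (23/135) = 9/46.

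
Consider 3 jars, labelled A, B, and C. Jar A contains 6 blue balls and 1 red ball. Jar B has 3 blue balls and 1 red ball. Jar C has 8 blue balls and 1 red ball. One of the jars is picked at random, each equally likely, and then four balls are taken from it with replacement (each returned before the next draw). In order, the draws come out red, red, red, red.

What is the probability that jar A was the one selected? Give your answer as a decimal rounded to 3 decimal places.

Under each hypothesis, the probability of the observed sequence is: P(data | jar A) = (1/7)(1/7)(1/7)(1/7) = 0.00041649; P(data | jar B) = (1/4)(1/4)(1/4)(1/4) = 0.0039062; P(data | jar C) = (1/9)(1/9)(1/9)(1/9) = 0.00015242.
The prior-weighted likelihoods are 1/3 · 0.00041649 = 0.00013883, 1/3 · 0.0039062 = 0.0013021, 1/3 · 0.00015242 = 5.0805e-05; with total 0.0014917.
Hence P(jar A | data) = (0.00013883) / (0.0014917) = 0.093068.

0.093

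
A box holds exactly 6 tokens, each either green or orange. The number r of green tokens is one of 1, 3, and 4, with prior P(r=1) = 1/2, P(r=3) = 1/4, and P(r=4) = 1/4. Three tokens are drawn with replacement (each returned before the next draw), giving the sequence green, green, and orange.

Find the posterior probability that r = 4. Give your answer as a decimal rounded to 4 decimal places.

0.4638

Under each hypothesis, the probability of the observed sequence is: P(data | r = 1) = (1/6)(1/6)(5/6) = 5/216; P(data | r = 3) = (3/6)(3/6)(3/6) = 1/8; P(data | r = 4) = (4/6)(4/6)(2/6) = 4/27.
Multiplying each by its prior: 1/2 · 5/216 = 5/432, 1/4 · 1/8 = 1/32, 1/4 · 4/27 = 1/27; summing to 23/288.
By Bayes' rule, P(r = 4 | data) = (1/27) / (23/288) = 32/69.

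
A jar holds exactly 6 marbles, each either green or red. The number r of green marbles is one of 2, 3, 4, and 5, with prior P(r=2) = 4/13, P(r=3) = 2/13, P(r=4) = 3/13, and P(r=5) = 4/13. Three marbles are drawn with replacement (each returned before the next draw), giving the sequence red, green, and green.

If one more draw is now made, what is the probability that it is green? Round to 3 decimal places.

Under each hypothesis, the probability of the observed sequence is: P(data | r = 2) = (4/6)(2/6)(2/6) = 0.074074; P(data | r = 3) = (3/6)(3/6)(3/6) = 0.125; P(data | r = 4) = (2/6)(4/6)(4/6) = 0.14815; P(data | r = 5) = (1/6)(5/6)(5/6) = 0.11574.
Multiplying each by its prior: 4/13 · 0.074074 = 0.022792, 2/13 · 0.125 = 0.019231, 3/13 · 0.14815 = 0.034188, 4/13 · 0.11574 = 0.035613; these sum to 0.11182.
The posterior is then P(r = 2 | data) = 0.20382, P(r = 3 | data) = 0.17197, P(r = 4 | data) = 0.30573, P(r = 5 | data) = 0.31847.
The predictive probability is P(green next | data) = (1/3)(0.20382) + (1/2)(0.17197) + (2/3)(0.30573) + (5/6)(0.31847) = 0.62314.

0.623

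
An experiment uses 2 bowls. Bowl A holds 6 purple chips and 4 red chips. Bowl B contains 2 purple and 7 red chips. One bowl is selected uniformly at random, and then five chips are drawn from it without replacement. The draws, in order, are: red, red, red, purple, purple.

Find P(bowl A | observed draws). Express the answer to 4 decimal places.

The likelihood of the observed sequence under each hypothesis: P(data | bowl A) = (4/10)(3/9)(2/8)(6/7)(5/6) = 1/42; P(data | bowl B) = (7/9)(6/8)(5/7)(2/6)(1/5) = 1/36.
Weighting by the prior gives 1/2 · 1/42 = 1/84, 1/2 · 1/36 = 1/72; these sum to 13/504.
So P(bowl A | data) = (1/84) / (13/504) = 6/13.

0.4615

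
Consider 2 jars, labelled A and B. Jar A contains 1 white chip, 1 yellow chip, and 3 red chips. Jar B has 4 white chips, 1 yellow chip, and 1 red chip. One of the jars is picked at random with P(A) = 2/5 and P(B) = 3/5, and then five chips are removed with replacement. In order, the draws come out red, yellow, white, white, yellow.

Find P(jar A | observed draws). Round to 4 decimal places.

0.2372

Compute the likelihood of the observed sequence for each case: P(data | jar A) = (3/5)(1/5)(1/5)(1/5)(1/5) = 0.00096; P(data | jar B) = (1/6)(1/6)(4/6)(4/6)(1/6) = 0.0020576.
Multiplying each by its prior: 2/5 · 0.00096 = 0.000384, 3/5 · 0.0020576 = 0.0012346; with total 0.0016186.
So P(jar A | data) = (0.000384) / (0.0016186) = 0.23725.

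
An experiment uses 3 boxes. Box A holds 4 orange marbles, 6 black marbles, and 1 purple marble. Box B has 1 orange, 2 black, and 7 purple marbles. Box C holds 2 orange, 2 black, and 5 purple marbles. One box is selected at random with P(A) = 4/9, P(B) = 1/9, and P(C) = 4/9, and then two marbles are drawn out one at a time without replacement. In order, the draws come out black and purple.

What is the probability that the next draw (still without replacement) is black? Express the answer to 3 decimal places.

Under each hypothesis, the probability of the observed sequence is: P(data | box A) = (6/11)(1/10) = 3/55; P(data | box B) = (2/10)(7/9) = 7/45; P(data | box C) = (2/9)(5/8) = 5/36.
Weighting by the prior gives 4/9 · 3/55 = 4/165, 1/9 · 7/45 = 7/405, 4/9 · 5/36 = 5/81; these sum to 92/891.
Dividing through by the total gives posterior P(box A | data) = 0.23478, P(box B | data) = 0.16739, P(box C | data) = 0.59783.
So P(black next | data) = Σ P(black next | H) P(H | data) = (5/9)(0.23478) + (1/8)(0.16739) + (1/7)(0.59783) = 0.23676.

0.237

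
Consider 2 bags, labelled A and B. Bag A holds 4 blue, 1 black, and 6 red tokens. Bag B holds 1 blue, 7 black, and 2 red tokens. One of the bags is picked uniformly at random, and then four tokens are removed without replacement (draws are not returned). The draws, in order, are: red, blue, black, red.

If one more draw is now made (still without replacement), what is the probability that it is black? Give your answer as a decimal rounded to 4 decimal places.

0.1549

Compute the likelihood of the observed sequence for each case: P(data | bag A) = (6/11)(4/10)(1/9)(5/8) = 0.015152; P(data | bag B) = (2/10)(1/9)(7/8)(1/7) = 0.0027778.
Weighting by the prior gives 1/2 · 0.015152 = 0.0075758, 1/2 · 0.0027778 = 0.0013889; with total 0.0089646.
Dividing through by the total gives posterior P(bag A | data) = 0.84507, P(bag B | data) = 0.15493.
The predictive probability is P(black next | data) = (0)(0.84507) + (1)(0.15493) = 0.15493.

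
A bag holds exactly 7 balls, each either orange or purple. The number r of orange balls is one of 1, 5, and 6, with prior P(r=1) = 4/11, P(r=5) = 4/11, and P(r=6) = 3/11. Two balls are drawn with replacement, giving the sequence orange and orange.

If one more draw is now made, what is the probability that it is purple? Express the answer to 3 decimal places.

0.224

For each hypothesis, P(data | H) works out to: P(data | r = 1) = (1/7)(1/7) = 1/49; P(data | r = 5) = (5/7)(5/7) = 25/49; P(data | r = 6) = (6/7)(6/7) = 36/49.
Weighting by the prior gives 4/11 · 1/49 = 4/539, 4/11 · 25/49 = 100/539, 3/11 · 36/49 = 108/539; with total 212/539.
Dividing through by the total gives posterior P(r = 1 | data) = 1/53, P(r = 5 | data) = 25/53, P(r = 6 | data) = 27/53.
So P(purple next | data) = Σ P(purple next | H) P(H | data) = (6/7)(1/53) + (2/7)(25/53) + (1/7)(27/53) = 83/371.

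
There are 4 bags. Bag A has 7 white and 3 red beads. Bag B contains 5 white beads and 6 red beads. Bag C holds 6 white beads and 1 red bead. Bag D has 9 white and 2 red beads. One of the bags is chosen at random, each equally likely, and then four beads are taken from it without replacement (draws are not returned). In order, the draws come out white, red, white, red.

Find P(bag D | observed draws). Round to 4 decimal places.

0.1263

For each hypothesis, P(data | H) works out to: P(data | bag A) = (7/10)(3/9)(6/8)(2/7) = 1/20; P(data | bag B) = (5/11)(6/10)(4/9)(5/8) = 5/66; P(data | bag C) = (6/7)(1/6)(5/5)(0/4) = 0; P(data | bag D) = (9/11)(2/10)(8/9)(1/8) = 1/55.
Weighting by the prior gives 1/4 · 1/20 = 1/80, 1/4 · 5/66 = 5/264, 1/4 · 0 = 0, 1/4 · 1/55 = 1/220; these sum to 19/528.
So P(bag D | data) = (1/220) / (19/528) = 12/95.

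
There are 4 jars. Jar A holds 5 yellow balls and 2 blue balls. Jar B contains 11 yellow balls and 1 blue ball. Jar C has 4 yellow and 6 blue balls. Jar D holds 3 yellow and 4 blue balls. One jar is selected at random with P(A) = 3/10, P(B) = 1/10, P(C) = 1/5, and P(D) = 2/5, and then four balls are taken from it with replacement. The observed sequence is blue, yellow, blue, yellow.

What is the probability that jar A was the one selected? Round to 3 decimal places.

Compute the likelihood of the observed sequence for each case: P(data | jar A) = (2/7)(5/7)(2/7)(5/7) = 0.041649; P(data | jar B) = (1/12)(11/12)(1/12)(11/12) = 0.0058353; P(data | jar C) = (6/10)(4/10)(6/10)(4/10) = 0.0576; P(data | jar D) = (4/7)(3/7)(4/7)(3/7) = 0.059975.
Weighting by the prior gives 3/10 · 0.041649 = 0.012495, 1/10 · 0.0058353 = 0.00058353, 1/5 · 0.0576 = 0.01152, 2/5 · 0.059975 = 0.02399; summing to 0.048588.
So P(jar A | data) = (0.012495) / (0.048588) = 0.25716.

0.257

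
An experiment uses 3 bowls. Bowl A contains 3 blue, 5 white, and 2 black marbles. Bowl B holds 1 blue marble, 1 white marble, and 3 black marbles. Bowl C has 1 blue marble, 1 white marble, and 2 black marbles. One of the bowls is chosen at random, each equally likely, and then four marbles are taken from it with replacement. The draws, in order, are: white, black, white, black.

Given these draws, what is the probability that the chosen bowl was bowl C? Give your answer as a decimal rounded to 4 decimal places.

0.3904

Compute the likelihood of the observed sequence for each case: P(data | bowl A) = (5/10)(2/10)(5/10)(2/10) = 0.01; P(data | bowl B) = (1/5)(3/5)(1/5)(3/5) = 0.0144; P(data | bowl C) = (1/4)(2/4)(1/4)(2/4) = 0.015625.
Weighting by the prior gives 1/3 · 0.01 = 0.0033333, 1/3 · 0.0144 = 0.0048, 1/3 · 0.015625 = 0.0052083; summing to 0.013342.
So P(bowl C | data) = (0.0052083) / (0.013342) = 0.39038.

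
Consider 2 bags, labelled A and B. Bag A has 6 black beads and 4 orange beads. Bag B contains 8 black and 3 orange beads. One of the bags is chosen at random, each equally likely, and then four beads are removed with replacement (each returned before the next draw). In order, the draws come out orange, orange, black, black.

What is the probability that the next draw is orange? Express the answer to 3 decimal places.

The likelihood of the observed sequence under each hypothesis: P(data | bag A) = (4/10)(4/10)(6/10)(6/10) = 0.0576; P(data | bag B) = (3/11)(3/11)(8/11)(8/11) = 0.039342.
Weighting by the prior gives 1/2 · 0.0576 = 0.0288, 1/2 · 0.039342 = 0.019671; summing to 0.048471.
Dividing through by the total gives posterior P(bag A | data) = 0.59417, P(bag B | data) = 0.40583.
So P(orange next | data) = Σ P(orange next | H) P(H | data) = (2/5)(0.59417) + (3/11)(0.40583) = 0.34835.

0.348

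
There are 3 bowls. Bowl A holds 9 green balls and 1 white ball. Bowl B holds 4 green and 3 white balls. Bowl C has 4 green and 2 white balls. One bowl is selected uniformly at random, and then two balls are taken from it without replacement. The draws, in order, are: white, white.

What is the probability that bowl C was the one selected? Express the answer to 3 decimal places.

0.318

Compute the likelihood of the observed sequence for each case: P(data | bowl A) = (1/10)(0/9) = 0; P(data | bowl B) = (3/7)(2/6) = 1/7; P(data | bowl C) = (2/6)(1/5) = 1/15.
Multiplying each by its prior: 1/3 · 0 = 0, 1/3 · 1/7 = 1/21, 1/3 · 1/15 = 1/45; these sum to 22/315.
Hence P(bowl C | data) = (1/45) / (22/315) = 7/22.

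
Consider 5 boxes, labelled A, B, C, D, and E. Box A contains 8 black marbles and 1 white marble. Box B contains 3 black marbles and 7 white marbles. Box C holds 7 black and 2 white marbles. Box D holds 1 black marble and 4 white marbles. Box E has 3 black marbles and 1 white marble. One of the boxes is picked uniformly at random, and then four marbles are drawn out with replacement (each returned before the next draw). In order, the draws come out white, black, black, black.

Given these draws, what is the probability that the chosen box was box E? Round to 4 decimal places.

0.3366

The likelihood of the observed sequence under each hypothesis: P(data | box A) = (1/9)(8/9)(8/9)(8/9) = 0.078037; P(data | box B) = (7/10)(3/10)(3/10)(3/10) = 0.0189; P(data | box C) = (2/9)(7/9)(7/9)(7/9) = 0.10456; P(data | box D) = (4/5)(1/5)(1/5)(1/5) = 0.0064; P(data | box E) = (1/4)(3/4)(3/4)(3/4) = 0.10547.
Weighting by the prior gives 1/5 · 0.078037 = 0.015607, 1/5 · 0.0189 = 0.00378, 1/5 · 0.10456 = 0.020911, 1/5 · 0.0064 = 0.00128, 1/5 · 0.10547 = 0.021094; summing to 0.062673.
By Bayes' rule, P(box E | data) = (0.021094) / (0.062673) = 0.33657.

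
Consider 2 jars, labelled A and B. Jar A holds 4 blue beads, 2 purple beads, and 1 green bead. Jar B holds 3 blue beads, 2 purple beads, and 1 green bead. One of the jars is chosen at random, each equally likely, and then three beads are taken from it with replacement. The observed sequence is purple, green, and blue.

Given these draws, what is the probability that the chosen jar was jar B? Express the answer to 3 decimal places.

Under each hypothesis, the probability of the observed sequence is: P(data | jar A) = (2/7)(1/7)(4/7) = 0.023324; P(data | jar B) = (2/6)(1/6)(3/6) = 0.027778.
Multiplying each by its prior: 1/2 · 0.023324 = 0.011662, 1/2 · 0.027778 = 0.013889; summing to 0.025551.
Therefore the posterior P(jar B | data) = (0.013889) / (0.025551) = 0.54358.

0.544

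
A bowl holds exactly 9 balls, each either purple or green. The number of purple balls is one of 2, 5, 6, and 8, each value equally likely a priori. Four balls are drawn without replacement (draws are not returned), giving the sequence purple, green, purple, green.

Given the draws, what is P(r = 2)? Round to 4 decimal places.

0.1667

The likelihood of the observed sequence under each hypothesis: P(data | r = 2) = (2/9)(7/8)(1/7)(6/6) = 1/36; P(data | r = 5) = (5/9)(4/8)(4/7)(3/6) = 5/63; P(data | r = 6) = (6/9)(3/8)(5/7)(2/6) = 5/84; P(data | r = 8) = (8/9)(1/8)(7/7)(0/6) = 0.
Multiplying each by its prior: 1/4 · 1/36 = 1/144, 1/4 · 5/63 = 5/252, 1/4 · 5/84 = 5/336, 1/4 · 0 = 0; summing to 1/24.
So P(r = 2 | data) = (1/144) / (1/24) = 1/6.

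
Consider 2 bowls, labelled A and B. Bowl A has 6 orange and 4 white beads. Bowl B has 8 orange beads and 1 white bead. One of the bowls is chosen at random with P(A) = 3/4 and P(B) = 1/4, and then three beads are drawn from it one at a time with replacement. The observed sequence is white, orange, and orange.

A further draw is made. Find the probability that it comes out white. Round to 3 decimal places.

0.351

Under each hypothesis, the probability of the observed sequence is: P(data | bowl A) = (4/10)(6/10)(6/10) = 0.144; P(data | bowl B) = (1/9)(8/9)(8/9) = 0.087791.
Weighting by the prior gives 3/4 · 0.144 = 0.108, 1/4 · 0.087791 = 0.021948; with total 0.12995.
Dividing through by the total gives posterior P(bowl A | data) = 0.8311, P(bowl B | data) = 0.1689.
Averaging over the posterior, P(white next | data) = (2/5)(0.8311) + (1/9)(0.1689) = 0.35121.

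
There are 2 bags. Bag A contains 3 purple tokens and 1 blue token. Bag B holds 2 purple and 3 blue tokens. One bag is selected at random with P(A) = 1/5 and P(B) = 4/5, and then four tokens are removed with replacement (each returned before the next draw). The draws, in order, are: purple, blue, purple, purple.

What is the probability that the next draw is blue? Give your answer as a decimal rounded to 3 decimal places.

Compute the likelihood of the observed sequence for each case: P(data | bag A) = (3/4)(1/4)(3/4)(3/4) = 0.10547; P(data | bag B) = (2/5)(3/5)(2/5)(2/5) = 0.0384.
Weighting by the prior gives 1/5 · 0.10547 = 0.021094, 4/5 · 0.0384 = 0.03072; summing to 0.051814.
Normalising, the posterior is P(bag A | data) = 0.40711, P(bag B | data) = 0.59289.
Averaging over the posterior, P(blue next | data) = (1/4)(0.40711) + (3/5)(0.59289) = 0.45751.

0.458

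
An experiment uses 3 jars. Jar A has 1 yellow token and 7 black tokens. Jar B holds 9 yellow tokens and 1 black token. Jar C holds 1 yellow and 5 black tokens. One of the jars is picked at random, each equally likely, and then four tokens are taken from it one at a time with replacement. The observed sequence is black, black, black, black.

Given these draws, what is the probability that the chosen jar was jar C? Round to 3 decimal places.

0.451

Under each hypothesis, the probability of the observed sequence is: P(data | jar A) = (7/8)(7/8)(7/8)(7/8) = 0.58618; P(data | jar B) = (1/10)(1/10)(1/10)(1/10) = 0.0001; P(data | jar C) = (5/6)(5/6)(5/6)(5/6) = 0.48225.
The prior-weighted likelihoods are 1/3 · 0.58618 = 0.19539, 1/3 · 0.0001 = 3.3333e-05, 1/3 · 0.48225 = 0.16075; with total 0.35618.
Therefore the posterior P(jar C | data) = (0.16075) / (0.35618) = 0.45132.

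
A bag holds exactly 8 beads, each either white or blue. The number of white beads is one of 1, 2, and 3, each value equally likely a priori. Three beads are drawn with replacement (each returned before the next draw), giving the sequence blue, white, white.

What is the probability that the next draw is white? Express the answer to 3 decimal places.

0.313

For each hypothesis, P(data | H) works out to: P(data | r = 1) = (7/8)(1/8)(1/8) = 0.013672; P(data | r = 2) = (6/8)(2/8)(2/8) = 0.046875; P(data | r = 3) = (5/8)(3/8)(3/8) = 0.087891.
Multiplying each by its prior: 1/3 · 0.013672 = 0.0045573, 1/3 · 0.046875 = 0.015625, 1/3 · 0.087891 = 0.029297; these sum to 0.049479.
The posterior is then P(r = 1 | data) = 0.092105, P(r = 2 | data) = 0.31579, P(r = 3 | data) = 0.59211.
Averaging over the posterior, P(white next | data) = (1/8)(0.092105) + (1/4)(0.31579) + (3/8)(0.59211) = 0.3125.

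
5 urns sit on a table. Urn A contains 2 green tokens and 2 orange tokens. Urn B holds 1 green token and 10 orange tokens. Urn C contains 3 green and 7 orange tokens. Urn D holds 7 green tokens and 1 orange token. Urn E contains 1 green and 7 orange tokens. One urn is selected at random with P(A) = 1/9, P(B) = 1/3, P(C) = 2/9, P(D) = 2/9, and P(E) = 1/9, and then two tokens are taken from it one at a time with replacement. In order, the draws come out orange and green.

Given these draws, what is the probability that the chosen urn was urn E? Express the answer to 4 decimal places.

The likelihood of the observed sequence under each hypothesis: P(data | urn A) = (2/4)(2/4) = 0.25; P(data | urn B) = (10/11)(1/11) = 0.082645; P(data | urn C) = (7/10)(3/10) = 0.21; P(data | urn D) = (1/8)(7/8) = 0.10938; P(data | urn E) = (7/8)(1/8) = 0.10938.
The prior-weighted likelihoods are 1/9 · 0.25 = 0.027778, 1/3 · 0.082645 = 0.027548, 2/9 · 0.21 = 0.046667, 2/9 · 0.10938 = 0.024306, 1/9 · 0.10938 = 0.012153; summing to 0.13845.
By Bayes' rule, P(urn E | data) = (0.012153) / (0.13845) = 0.087777.

0.0878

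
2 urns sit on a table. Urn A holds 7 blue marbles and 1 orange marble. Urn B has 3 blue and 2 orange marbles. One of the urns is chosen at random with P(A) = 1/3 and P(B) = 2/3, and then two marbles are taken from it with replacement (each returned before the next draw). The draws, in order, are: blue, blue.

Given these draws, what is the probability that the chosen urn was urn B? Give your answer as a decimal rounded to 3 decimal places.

0.485

The likelihood of the observed sequence under each hypothesis: P(data | urn A) = (7/8)(7/8) = 0.76562; P(data | urn B) = (3/5)(3/5) = 0.36.
Multiplying each by its prior: 1/3 · 0.76562 = 0.25521, 2/3 · 0.36 = 0.24; with total 0.49521.
So P(urn B | data) = (0.24) / (0.49521) = 0.48464.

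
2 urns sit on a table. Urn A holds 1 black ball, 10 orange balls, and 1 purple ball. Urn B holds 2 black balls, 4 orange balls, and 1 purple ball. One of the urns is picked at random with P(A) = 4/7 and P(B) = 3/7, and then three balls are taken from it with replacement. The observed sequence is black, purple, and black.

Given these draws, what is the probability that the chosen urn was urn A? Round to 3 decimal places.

0.062

For each hypothesis, P(data | H) works out to: P(data | urn A) = (1/12)(1/12)(1/12) = 0.0005787; P(data | urn B) = (2/7)(1/7)(2/7) = 0.011662.
The prior-weighted likelihoods are 4/7 · 0.0005787 = 0.00033069, 3/7 · 0.011662 = 0.0049979; these sum to 0.0053286.
Hence P(urn A | data) = (0.00033069) / (0.0053286) = 0.062059.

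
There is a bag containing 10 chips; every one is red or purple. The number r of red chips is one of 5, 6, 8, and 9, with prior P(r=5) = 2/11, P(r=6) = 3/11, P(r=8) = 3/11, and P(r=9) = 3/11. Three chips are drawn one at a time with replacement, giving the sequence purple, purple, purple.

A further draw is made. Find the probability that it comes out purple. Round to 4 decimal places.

The likelihood of the observed sequence under each hypothesis: P(data | r = 5) = (5/10)(5/10)(5/10) = 0.125; P(data | r = 6) = (4/10)(4/10)(4/10) = 0.064; P(data | r = 8) = (2/10)(2/10)(2/10) = 0.008; P(data | r = 9) = (1/10)(1/10)(1/10) = 0.001.
The prior-weighted likelihoods are 2/11 · 0.125 = 0.022727, 3/11 · 0.064 = 0.017455, 3/11 · 0.008 = 0.0021818, 3/11 · 0.001 = 0.00027273; with total 0.042636.
Dividing through by the total gives posterior P(r = 5 | data) = 0.53305, P(r = 6 | data) = 0.40938, P(r = 8 | data) = 0.051173, P(r = 9 | data) = 0.0063966.
So P(purple next | data) = Σ P(purple next | H) P(H | data) = (1/2)(0.53305) + (2/5)(0.40938) + (1/5)(0.051173) + (1/10)(0.0063966) = 0.44115.

0.4412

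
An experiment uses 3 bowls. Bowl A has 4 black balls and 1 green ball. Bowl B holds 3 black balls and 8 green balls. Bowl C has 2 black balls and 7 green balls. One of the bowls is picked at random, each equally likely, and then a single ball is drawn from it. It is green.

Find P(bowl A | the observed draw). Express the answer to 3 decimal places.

For each hypothesis, P(data | H) works out to: P(data | bowl A) = (1/5) = 0.2; P(data | bowl B) = (8/11) = 0.72727; P(data | bowl C) = (7/9) = 0.77778.
Multiplying each by its prior: 1/3 · 0.2 = 0.066667, 1/3 · 0.72727 = 0.24242, 1/3 · 0.77778 = 0.25926; with total 0.56835.
So P(bowl A | data) = (0.066667) / (0.56835) = 0.1173.

0.117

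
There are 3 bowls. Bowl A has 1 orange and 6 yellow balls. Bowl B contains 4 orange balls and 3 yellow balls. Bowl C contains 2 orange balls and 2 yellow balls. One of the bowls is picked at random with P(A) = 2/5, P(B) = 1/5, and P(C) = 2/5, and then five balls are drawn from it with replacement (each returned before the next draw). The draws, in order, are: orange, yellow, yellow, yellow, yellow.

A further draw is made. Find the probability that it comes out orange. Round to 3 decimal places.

Under each hypothesis, the probability of the observed sequence is: P(data | bowl A) = (1/7)(6/7)(6/7)(6/7)(6/7) = 0.077111; P(data | bowl B) = (4/7)(3/7)(3/7)(3/7)(3/7) = 0.019278; P(data | bowl C) = (2/4)(2/4)(2/4)(2/4)(2/4) = 0.03125.
Weighting by the prior gives 2/5 · 0.077111 = 0.030844, 1/5 · 0.019278 = 0.0038555, 2/5 · 0.03125 = 0.0125; summing to 0.0472.
Normalising, the posterior is P(bowl A | data) = 0.65348, P(bowl B | data) = 0.081685, P(bowl C | data) = 0.26483.
So P(orange next | data) = Σ P(orange next | H) P(H | data) = (1/7)(0.65348) + (4/7)(0.081685) + (1/2)(0.26483) = 0.27245.

0.272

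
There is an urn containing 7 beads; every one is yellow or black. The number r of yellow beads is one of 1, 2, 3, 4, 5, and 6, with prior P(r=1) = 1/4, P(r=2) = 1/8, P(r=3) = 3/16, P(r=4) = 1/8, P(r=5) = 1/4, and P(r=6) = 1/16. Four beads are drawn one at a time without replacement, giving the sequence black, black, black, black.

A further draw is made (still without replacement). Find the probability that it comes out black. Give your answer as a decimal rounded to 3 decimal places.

0.594

Compute the likelihood of the observed sequence for each case: P(data | r = 1) = (6/7)(5/6)(4/5)(3/4) = 3/7; P(data | r = 2) = (5/7)(4/6)(3/5)(2/4) = 1/7; P(data | r = 3) = (4/7)(3/6)(2/5)(1/4) = 1/35; P(data | r = 4) = (3/7)(2/6)(1/5)(0/4) = 0; P(data | r = 5) = (2/7)(1/6)(0/5) = 0; P(data | r = 6) = (1/7)(0/6) = 0.
Weighting by the prior gives 1/4 · 3/7 = 3/28, 1/8 · 1/7 = 1/56, 3/16 · 1/35 = 3/560, 1/8 · 0 = 0, 1/4 · 0 = 0, 1/16 · 0 = 0; summing to 73/560.
Dividing through by the total gives posterior P(r = 1 | data) = 60/73, P(r = 2 | data) = 10/73, P(r = 3 | data) = 3/73, P(r = 4 | data) = 0, P(r = 5 | data) = 0, P(r = 6 | data) = 0.
So P(black next | data) = Σ P(black next | H) P(H | data) = (2/3)(60/73) + (1/3)(10/73) + (0)(3/73) = 130/219.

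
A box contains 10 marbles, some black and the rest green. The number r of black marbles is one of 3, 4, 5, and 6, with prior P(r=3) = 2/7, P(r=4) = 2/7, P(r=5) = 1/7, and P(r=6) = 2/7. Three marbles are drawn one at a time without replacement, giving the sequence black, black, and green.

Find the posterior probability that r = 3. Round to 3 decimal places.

0.148

The likelihood of the observed sequence under each hypothesis: P(data | r = 3) = (3/10)(2/9)(7/8) = 7/120; P(data | r = 4) = (4/10)(3/9)(6/8) = 1/10; P(data | r = 5) = (5/10)(4/9)(5/8) = 5/36; P(data | r = 6) = (6/10)(5/9)(4/8) = 1/6.
Multiplying each by its prior: 2/7 · 7/120 = 1/60, 2/7 · 1/10 = 1/35, 1/7 · 5/36 = 5/252, 2/7 · 1/6 = 1/21; with total 71/630.
So P(r = 3 | data) = (1/60) / (71/630) = 21/142.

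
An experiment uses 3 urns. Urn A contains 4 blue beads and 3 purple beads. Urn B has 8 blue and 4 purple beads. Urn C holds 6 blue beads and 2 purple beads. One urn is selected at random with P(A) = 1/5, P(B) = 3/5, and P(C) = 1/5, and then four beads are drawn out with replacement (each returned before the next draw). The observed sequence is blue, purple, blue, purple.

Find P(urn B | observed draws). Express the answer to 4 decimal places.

Compute the likelihood of the observed sequence for each case: P(data | urn A) = (4/7)(3/7)(4/7)(3/7) = 0.059975; P(data | urn B) = (8/12)(4/12)(8/12)(4/12) = 0.049383; P(data | urn C) = (6/8)(2/8)(6/8)(2/8) = 0.035156.
Multiplying each by its prior: 1/5 · 0.059975 = 0.011995, 3/5 · 0.049383 = 0.02963, 1/5 · 0.035156 = 0.0070313; these sum to 0.048656.
By Bayes' rule, P(urn B | data) = (0.02963) / (0.048656) = 0.60896.

0.6090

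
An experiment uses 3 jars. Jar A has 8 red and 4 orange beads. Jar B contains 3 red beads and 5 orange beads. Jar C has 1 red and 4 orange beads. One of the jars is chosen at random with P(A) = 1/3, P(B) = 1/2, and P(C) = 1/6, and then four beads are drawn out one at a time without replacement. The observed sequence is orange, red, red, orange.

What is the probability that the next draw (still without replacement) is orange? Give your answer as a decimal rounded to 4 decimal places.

For each hypothesis, P(data | H) works out to: P(data | jar A) = (4/12)(8/11)(7/10)(3/9) = 0.056566; P(data | jar B) = (5/8)(3/7)(2/6)(4/5) = 0.071429; P(data | jar C) = (4/5)(1/4)(0/3) = 0.
Multiplying each by its prior: 1/3 · 0.056566 = 0.018855, 1/2 · 0.071429 = 0.035714, 1/6 · 0 = 0; with total 0.05457.
Normalising, the posterior is P(jar A | data) = 0.34553, P(jar B | data) = 0.65447, P(jar C | data) = 0.
Averaging over the posterior, P(orange next | data) = (1/4)(0.34553) + (3/4)(0.65447) = 0.57724.

0.5772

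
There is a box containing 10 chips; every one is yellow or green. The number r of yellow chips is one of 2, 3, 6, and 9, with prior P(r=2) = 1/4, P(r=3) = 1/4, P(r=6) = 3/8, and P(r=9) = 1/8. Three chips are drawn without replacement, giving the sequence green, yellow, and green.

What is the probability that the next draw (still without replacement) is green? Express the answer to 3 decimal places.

The likelihood of the observed sequence under each hypothesis: P(data | r = 2) = (8/10)(2/9)(7/8) = 0.15556; P(data | r = 3) = (7/10)(3/9)(6/8) = 0.175; P(data | r = 6) = (4/10)(6/9)(3/8) = 0.1; P(data | r = 9) = (1/10)(9/9)(0/8) = 0.
Weighting by the prior gives 1/4 · 0.15556 = 0.038889, 1/4 · 0.175 = 0.04375, 3/8 · 0.1 = 0.0375, 1/8 · 0 = 0; with total 0.12014.
Normalising, the posterior is P(r = 2 | data) = 0.3237, P(r = 3 | data) = 0.36416, P(r = 6 | data) = 0.31214, P(r = 9 | data) = 0.
So P(green next | data) = Σ P(green next | H) P(H | data) = (6/7)(0.3237) + (5/7)(0.36416) + (2/7)(0.31214) = 0.62675.

0.627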